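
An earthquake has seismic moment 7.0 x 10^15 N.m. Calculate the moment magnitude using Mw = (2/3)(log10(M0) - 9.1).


log10(M0) = log10(7.0 x 10^15) = 15.8451
Mw = 2/3 * (15.8451 - 9.1)
= 2/3 * 6.7451
= 4.5

4.5


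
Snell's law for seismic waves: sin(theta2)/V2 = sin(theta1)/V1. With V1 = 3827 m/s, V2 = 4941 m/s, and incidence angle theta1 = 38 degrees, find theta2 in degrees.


sin(theta1) = sin(38 deg) = 0.615661
sin(theta2) = V2/V1 * sin(theta1) = 4941/3827 * 0.615661 = 0.794874
theta2 = arcsin(0.794874) = 52.6434 degrees

52.6434


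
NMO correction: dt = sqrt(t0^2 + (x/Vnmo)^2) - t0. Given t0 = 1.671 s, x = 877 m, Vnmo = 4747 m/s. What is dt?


x/Vnmo = 877/4747 = 0.184748
(x/Vnmo)^2 = 0.034132
t0^2 = 2.792241
sqrt(2.792241 + 0.034132) = 1.681182
dt = 1.681182 - 1.671 = 0.010182

0.010182


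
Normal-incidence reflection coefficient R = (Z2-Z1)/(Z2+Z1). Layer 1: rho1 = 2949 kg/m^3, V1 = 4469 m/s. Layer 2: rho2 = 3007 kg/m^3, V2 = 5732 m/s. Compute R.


Z1 = 2949 * 4469 = 13179081
Z2 = 3007 * 5732 = 17236124
R = (17236124 - 13179081) / (17236124 + 13179081) = 4057043 / 30415205 = 0.1334

0.1334


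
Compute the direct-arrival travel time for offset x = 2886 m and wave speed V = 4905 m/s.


t = x / V
= 2886 / 4905
= 0.5884 s

0.5884


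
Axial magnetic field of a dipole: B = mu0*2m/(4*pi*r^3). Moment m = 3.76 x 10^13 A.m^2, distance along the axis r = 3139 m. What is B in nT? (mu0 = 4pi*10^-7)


m = 3.76 x 10^13 = 37600000000000 A.m^2
2m = 75200000000000 A.m^2
r^3 = 3139^3 = 30929574619
B = (4pi*10^-7) * 75200000000000 / (4*pi * 30929574619) * 1e9
= 94499107.019981 / 388672497606.83 * 1e9
= 243132.9914 nT

243132.9914


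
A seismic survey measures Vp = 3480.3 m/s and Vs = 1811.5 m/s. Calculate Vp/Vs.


Vp/Vs = 3480.3 / 1811.5
= 1.9212

1.9212


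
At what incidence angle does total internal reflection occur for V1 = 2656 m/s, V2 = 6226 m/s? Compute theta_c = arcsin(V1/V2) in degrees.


V1/V2 = 2656/6226 = 0.426598
theta_c = arcsin(0.426598) = 25.2519 degrees

25.2519


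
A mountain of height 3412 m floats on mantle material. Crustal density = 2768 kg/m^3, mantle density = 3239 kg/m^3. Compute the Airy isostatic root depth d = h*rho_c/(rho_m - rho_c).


rho_m - rho_c = 3239 - 2768 = 471
d = 3412 * 2768 / 471
= 9444416 / 471
= 20051.84 m

20051.84


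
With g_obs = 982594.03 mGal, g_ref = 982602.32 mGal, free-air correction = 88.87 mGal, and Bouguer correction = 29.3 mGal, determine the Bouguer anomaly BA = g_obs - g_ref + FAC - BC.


BA = g_obs - g_ref + FAC - BC
= 982594.03 - 982602.32 + 88.87 - 29.3
= 51.28 mGal

51.28


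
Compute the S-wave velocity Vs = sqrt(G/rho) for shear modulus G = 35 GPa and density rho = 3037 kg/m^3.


Convert G to Pa: G = 35e9 Pa
Compute G/rho = 35e9 / 3037 = 11524530.787
Vs = sqrt(11524530.787) = 3394.78 m/s

3394.78


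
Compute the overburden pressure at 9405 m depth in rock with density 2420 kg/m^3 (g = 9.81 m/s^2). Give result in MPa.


P = rho * g * z / 1e6
= 2420 * 9.81 * 9405 / 1e6
= 223276581.0 / 1e6
= 223.2766 MPa

223.2766


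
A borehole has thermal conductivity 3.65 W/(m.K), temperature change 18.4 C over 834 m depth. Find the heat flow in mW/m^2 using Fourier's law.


q = k * dT / dz * 1000
= 3.65 * 18.4 / 834 * 1000
= 0.080528 * 1000
= 80.5276 mW/m^2

80.5276


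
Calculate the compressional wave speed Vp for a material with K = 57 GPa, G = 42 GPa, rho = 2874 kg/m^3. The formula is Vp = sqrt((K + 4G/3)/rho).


First compute the effective modulus:
K + 4G/3 = 57e9 + 4*42e9/3 = 113000000000.0 Pa
Then divide by density:
113000000000.0 / 2874 = 39318023.6604 Pa/(kg/m^3)
Take the square root:
Vp = sqrt(39318023.6604) = 6270.41 m/s

6270.41


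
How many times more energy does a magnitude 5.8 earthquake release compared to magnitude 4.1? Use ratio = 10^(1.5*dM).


M2 - M1 = 5.8 - 4.1 = 1.7
1.5 * 1.7 = 2.55
ratio = 10^2.55 = 354.81

354.81


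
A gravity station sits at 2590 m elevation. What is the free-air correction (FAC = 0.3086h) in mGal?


FAC = 0.3086 * h
= 0.3086 * 2590
= 799.274 mGal

799.274


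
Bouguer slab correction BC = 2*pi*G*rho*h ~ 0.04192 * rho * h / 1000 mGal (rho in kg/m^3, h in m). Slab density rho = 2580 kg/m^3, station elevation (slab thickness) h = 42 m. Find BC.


BC = 0.04192 * rho * h / 1000
= 0.04192 * 2580 * 42 / 1000
= 4.5425 mGal

4.5425


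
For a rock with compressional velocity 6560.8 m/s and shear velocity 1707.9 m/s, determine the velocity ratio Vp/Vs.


Vp/Vs = 6560.8 / 1707.9
= 3.8414

3.8414


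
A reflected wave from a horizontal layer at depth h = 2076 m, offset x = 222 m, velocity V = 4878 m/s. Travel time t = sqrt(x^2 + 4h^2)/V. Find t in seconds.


x^2 + 4h^2 = 222^2 + 4*2076^2 = 49284 + 17239104 = 17288388
sqrt(17288388) = 4157.9307
t = 4157.9307 / 4878 = 0.8524 s

0.8524


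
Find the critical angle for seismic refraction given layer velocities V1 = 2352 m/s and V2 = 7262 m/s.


V1/V2 = 2352/7262 = 0.323878
theta_c = arcsin(0.323878) = 18.8976 degrees

18.8976


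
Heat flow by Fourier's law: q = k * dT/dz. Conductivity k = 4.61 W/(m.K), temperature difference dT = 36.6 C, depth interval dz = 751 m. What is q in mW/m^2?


q = k * dT / dz * 1000
= 4.61 * 36.6 / 751 * 1000
= 0.224668 * 1000
= 224.6684 mW/m^2

224.6684


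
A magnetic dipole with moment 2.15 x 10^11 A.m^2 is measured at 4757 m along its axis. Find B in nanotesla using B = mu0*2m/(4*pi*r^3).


m = 2.15 x 10^11 = 215000000000 A.m^2
2m = 430000000000 A.m^2
r^3 = 4757^3 = 107646386093
B = (4pi*10^-7) * 430000000000 / (4*pi * 107646386093) * 1e9
= 540353.936417 / 1352724382941.04 * 1e9
= 399.456 nT

399.456


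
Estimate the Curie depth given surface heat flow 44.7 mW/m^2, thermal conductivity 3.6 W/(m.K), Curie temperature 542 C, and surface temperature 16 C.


T_Curie - T_surf = 542 - 16 = 526 C
Convert q to W/m^2: 44.7 mW/m^2 = 0.0447 W/m^2
d = 526 * 3.6 / 0.0447 = 42362.42 m

42362.42


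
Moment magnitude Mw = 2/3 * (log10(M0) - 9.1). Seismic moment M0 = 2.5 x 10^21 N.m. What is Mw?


log10(M0) = log10(2.5 x 10^21) = 21.3979
Mw = 2/3 * (21.3979 - 9.1)
= 2/3 * 12.2979
= 8.2

8.2


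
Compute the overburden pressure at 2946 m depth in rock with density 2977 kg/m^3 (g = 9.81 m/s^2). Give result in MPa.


P = rho * g * z / 1e6
= 2977 * 9.81 * 2946 / 1e6
= 86036074.02 / 1e6
= 86.0361 MPa

86.0361


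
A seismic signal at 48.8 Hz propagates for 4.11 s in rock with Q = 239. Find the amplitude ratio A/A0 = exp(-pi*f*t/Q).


pi*f*t/Q = pi*48.8*4.11/239 = 2.636414
A/A0 = exp(-2.636414) = 0.071618

0.071618


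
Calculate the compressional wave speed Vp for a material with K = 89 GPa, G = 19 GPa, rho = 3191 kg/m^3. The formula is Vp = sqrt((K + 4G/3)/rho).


First compute the effective modulus:
K + 4G/3 = 89e9 + 4*19e9/3 = 114333333333.33 Pa
Then divide by density:
114333333333.33 / 3191 = 35829938.3683 Pa/(kg/m^3)
Take the square root:
Vp = sqrt(35829938.3683) = 5985.81 m/s

5985.81


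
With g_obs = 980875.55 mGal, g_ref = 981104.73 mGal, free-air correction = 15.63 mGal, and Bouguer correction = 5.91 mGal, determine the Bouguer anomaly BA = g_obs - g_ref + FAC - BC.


BA = g_obs - g_ref + FAC - BC
= 980875.55 - 981104.73 + 15.63 - 5.91
= -219.46 mGal

-219.46


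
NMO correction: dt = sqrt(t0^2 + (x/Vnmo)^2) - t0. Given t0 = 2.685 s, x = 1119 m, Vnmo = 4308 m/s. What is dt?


x/Vnmo = 1119/4308 = 0.259749
(x/Vnmo)^2 = 0.06747
t0^2 = 7.209225
sqrt(7.209225 + 0.06747) = 2.697535
dt = 2.697535 - 2.685 = 0.012535

0.012535


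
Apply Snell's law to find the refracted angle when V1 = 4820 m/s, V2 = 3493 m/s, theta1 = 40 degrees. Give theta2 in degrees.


sin(theta1) = sin(40 deg) = 0.642788
sin(theta2) = V2/V1 * sin(theta1) = 3493/4820 * 0.642788 = 0.465821
theta2 = arcsin(0.465821) = 27.7634 degrees

27.7634


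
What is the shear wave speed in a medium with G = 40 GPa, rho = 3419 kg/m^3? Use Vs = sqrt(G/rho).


Convert G to Pa: G = 40e9 Pa
Compute G/rho = 40e9 / 3419 = 11699327.2887
Vs = sqrt(11699327.2887) = 3420.43 m/s

3420.43


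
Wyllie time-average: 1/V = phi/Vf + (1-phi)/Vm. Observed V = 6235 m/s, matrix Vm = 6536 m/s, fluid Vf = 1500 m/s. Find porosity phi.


1/V - 1/Vm = 1/6235 - 1/6536 = 7.39e-06
1/Vf - 1/Vm = 1/1500 - 1/6536 = 0.00051367
phi = 7.39e-06 / 0.00051367 = 0.0144

0.0144


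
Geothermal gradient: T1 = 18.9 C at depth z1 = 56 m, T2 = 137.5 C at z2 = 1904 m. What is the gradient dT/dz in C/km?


dT = 137.5 - 18.9 = 118.6 C
dz = 1904 - 56 = 1848 m
gradient = dT/dz * 1000 = 118.6/1848 * 1000 = 64.1775 C/km

64.1775


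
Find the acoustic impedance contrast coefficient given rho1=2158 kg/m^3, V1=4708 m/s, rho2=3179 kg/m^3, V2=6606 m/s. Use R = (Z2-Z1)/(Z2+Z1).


Z1 = 2158 * 4708 = 10159864
Z2 = 3179 * 6606 = 21000474
R = (21000474 - 10159864) / (21000474 + 10159864) = 10840610 / 31160338 = 0.3479

0.3479


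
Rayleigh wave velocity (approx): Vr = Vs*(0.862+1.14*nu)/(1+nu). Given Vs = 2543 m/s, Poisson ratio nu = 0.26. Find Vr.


Numerator factor = 0.862 + 1.14*0.26 = 1.1584
Denominator = 1 + 0.26 = 1.26
Vr = 2543 * 1.1584 / 1.26 = 2337.95 m/s

2337.95


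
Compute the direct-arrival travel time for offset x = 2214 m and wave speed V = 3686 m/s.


t = x / V
= 2214 / 3686
= 0.6007 s

0.6007


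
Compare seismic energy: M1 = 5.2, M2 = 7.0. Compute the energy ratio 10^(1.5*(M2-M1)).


M2 - M1 = 7.0 - 5.2 = 1.8
1.5 * 1.8 = 2.7
ratio = 10^2.7 = 501.19

501.19


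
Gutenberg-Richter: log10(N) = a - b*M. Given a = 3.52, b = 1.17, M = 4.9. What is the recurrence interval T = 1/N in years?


log10(N) = 3.52 - 1.17*4.9 = -2.213
N = 10^-2.213 = 0.006124
T = 1/N = 1/0.006124 = 163.3052 years

163.3052


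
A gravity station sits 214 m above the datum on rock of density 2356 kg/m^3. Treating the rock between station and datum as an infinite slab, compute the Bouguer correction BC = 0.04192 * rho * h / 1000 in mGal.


BC = 0.04192 * rho * h / 1000
= 0.04192 * 2356 * 214 / 1000
= 21.1354 mGal

21.1354


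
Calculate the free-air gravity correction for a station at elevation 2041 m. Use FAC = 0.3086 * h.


FAC = 0.3086 * h
= 0.3086 * 2041
= 629.8526 mGal

629.8526


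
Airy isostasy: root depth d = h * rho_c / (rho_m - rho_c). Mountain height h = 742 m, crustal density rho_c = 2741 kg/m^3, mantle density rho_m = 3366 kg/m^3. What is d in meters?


rho_m - rho_c = 3366 - 2741 = 625
d = 742 * 2741 / 625
= 2033822 / 625
= 3254.12 m

3254.12


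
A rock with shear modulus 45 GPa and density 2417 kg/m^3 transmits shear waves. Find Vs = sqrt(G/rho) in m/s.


Convert G to Pa: G = 45e9 Pa
Compute G/rho = 45e9 / 2417 = 18618121.6384
Vs = sqrt(18618121.6384) = 4314.87 m/s

4314.87


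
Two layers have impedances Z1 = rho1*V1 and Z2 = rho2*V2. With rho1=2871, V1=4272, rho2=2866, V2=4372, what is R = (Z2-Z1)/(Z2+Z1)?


Z1 = 2871 * 4272 = 12264912
Z2 = 2866 * 4372 = 12530152
R = (12530152 - 12264912) / (12530152 + 12264912) = 265240 / 24795064 = 0.0107

0.0107


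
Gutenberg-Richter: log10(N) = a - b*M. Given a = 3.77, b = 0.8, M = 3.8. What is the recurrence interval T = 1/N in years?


log10(N) = 3.77 - 0.8*3.8 = 0.73
N = 10^0.73 = 5.370318
T = 1/N = 1/5.370318 = 0.1862 years

0.1862


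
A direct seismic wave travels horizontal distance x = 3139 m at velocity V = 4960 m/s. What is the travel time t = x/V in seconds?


t = x / V
= 3139 / 4960
= 0.6329 s

0.6329


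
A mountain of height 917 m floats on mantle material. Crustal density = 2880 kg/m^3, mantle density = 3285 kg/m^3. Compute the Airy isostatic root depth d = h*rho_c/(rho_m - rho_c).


rho_m - rho_c = 3285 - 2880 = 405
d = 917 * 2880 / 405
= 2640960 / 405
= 6520.89 m

6520.89


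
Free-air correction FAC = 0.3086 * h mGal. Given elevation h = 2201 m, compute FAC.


FAC = 0.3086 * h
= 0.3086 * 2201
= 679.2286 mGal

679.2286


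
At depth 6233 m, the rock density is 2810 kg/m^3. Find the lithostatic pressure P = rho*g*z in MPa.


P = rho * g * z / 1e6
= 2810 * 9.81 * 6233 / 1e6
= 171819501.3 / 1e6
= 171.8195 MPa

171.8195


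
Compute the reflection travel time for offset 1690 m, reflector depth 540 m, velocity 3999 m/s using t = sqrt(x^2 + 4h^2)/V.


x^2 + 4h^2 = 1690^2 + 4*540^2 = 2856100 + 1166400 = 4022500
sqrt(4022500) = 2005.6171
t = 2005.6171 / 3999 = 0.5015 s

0.5015


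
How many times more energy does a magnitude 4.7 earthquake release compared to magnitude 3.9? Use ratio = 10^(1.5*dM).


M2 - M1 = 4.7 - 3.9 = 0.8
1.5 * 0.8 = 1.2
ratio = 10^1.2 = 15.85

15.85


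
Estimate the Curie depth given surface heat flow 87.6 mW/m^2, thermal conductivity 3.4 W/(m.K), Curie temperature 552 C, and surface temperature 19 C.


T_Curie - T_surf = 552 - 19 = 533 C
Convert q to W/m^2: 87.6 mW/m^2 = 0.0876 W/m^2
d = 533 * 3.4 / 0.0876 = 20687.21 m

20687.21


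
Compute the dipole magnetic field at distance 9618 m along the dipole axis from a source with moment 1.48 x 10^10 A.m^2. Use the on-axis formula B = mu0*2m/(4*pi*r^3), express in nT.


m = 1.48 x 10^10 = 14800000000 A.m^2
2m = 29600000000 A.m^2
r^3 = 9618^3 = 889721977032
B = (4pi*10^-7) * 29600000000 / (4*pi * 889721977032) * 1e9
= 37196.457019 / 11180576107124.47 * 1e9
= 3.3269 nT

3.3269


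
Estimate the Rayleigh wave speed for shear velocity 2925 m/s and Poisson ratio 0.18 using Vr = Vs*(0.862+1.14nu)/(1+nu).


Numerator factor = 0.862 + 1.14*0.18 = 1.0672
Denominator = 1 + 0.18 = 1.18
Vr = 2925 * 1.0672 / 1.18 = 2645.39 m/s

2645.39


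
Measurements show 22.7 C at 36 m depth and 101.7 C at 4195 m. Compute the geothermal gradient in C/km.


dT = 101.7 - 22.7 = 79.0 C
dz = 4195 - 36 = 4159 m
gradient = dT/dz * 1000 = 79.0/4159 * 1000 = 18.995 C/km

18.995


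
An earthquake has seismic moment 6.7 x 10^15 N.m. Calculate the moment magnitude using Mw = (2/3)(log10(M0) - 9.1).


log10(M0) = log10(6.7 x 10^15) = 15.8261
Mw = 2/3 * (15.8261 - 9.1)
= 2/3 * 6.7261
= 4.48

4.48


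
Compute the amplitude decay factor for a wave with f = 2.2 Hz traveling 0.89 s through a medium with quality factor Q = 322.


pi*f*t/Q = pi*2.2*0.89/322 = 0.019103
A/A0 = exp(-0.019103) = 0.981078

0.981078


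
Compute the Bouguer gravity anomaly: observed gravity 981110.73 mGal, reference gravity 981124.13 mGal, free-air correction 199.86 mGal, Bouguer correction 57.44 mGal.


BA = g_obs - g_ref + FAC - BC
= 981110.73 - 981124.13 + 199.86 - 57.44
= 129.02 mGal

129.02


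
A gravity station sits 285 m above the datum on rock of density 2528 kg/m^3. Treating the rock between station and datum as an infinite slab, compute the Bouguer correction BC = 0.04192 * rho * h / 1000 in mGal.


BC = 0.04192 * rho * h / 1000
= 0.04192 * 2528 * 285 / 1000
= 30.2025 mGal

30.2025


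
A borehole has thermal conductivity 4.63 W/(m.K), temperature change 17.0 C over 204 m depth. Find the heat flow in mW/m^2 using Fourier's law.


q = k * dT / dz * 1000
= 4.63 * 17.0 / 204 * 1000
= 0.385833 * 1000
= 385.8333 mW/m^2

385.8333


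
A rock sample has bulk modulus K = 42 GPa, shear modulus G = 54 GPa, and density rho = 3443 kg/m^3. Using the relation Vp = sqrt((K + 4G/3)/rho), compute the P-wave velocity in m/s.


First compute the effective modulus:
K + 4G/3 = 42e9 + 4*54e9/3 = 114000000000.0 Pa
Then divide by density:
114000000000.0 / 3443 = 33110659.3087 Pa/(kg/m^3)
Take the square root:
Vp = sqrt(33110659.3087) = 5754.19 m/s

5754.19


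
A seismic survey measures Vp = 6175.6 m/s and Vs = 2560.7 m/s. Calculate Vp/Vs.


Vp/Vs = 6175.6 / 2560.7
= 2.4117

2.4117


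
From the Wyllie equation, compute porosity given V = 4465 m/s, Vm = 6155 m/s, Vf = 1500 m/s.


1/V - 1/Vm = 1/4465 - 1/6155 = 6.149e-05
1/Vf - 1/Vm = 1/1500 - 1/6155 = 0.0005042
phi = 6.149e-05 / 0.0005042 = 0.122

0.122


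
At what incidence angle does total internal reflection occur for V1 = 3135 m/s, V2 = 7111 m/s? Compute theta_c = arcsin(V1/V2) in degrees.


V1/V2 = 3135/7111 = 0.440866
theta_c = arcsin(0.440866) = 26.1592 degrees

26.1592


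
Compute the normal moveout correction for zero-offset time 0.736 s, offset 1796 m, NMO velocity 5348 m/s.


x/Vnmo = 1796/5348 = 0.335826
(x/Vnmo)^2 = 0.112779
t0^2 = 0.541696
sqrt(0.541696 + 0.112779) = 0.808997
dt = 0.808997 - 0.736 = 0.072997

0.072997


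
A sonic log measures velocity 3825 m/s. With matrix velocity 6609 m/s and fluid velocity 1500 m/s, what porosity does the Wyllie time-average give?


1/V - 1/Vm = 1/3825 - 1/6609 = 0.00011013
1/Vf - 1/Vm = 1/1500 - 1/6609 = 0.00051536
phi = 0.00011013 / 0.00051536 = 0.2137

0.2137


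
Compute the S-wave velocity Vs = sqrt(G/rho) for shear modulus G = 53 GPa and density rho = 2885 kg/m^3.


Convert G to Pa: G = 53e9 Pa
Compute G/rho = 53e9 / 2885 = 18370883.8821
Vs = sqrt(18370883.8821) = 4286.13 m/s

4286.13


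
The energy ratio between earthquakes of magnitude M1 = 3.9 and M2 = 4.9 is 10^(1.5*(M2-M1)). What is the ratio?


M2 - M1 = 4.9 - 3.9 = 1.0
1.5 * 1.0 = 1.5
ratio = 10^1.5 = 31.62

31.62


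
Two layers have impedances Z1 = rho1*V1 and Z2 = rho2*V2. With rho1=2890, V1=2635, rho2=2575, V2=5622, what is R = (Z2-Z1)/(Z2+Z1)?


Z1 = 2890 * 2635 = 7615150
Z2 = 2575 * 5622 = 14476650
R = (14476650 - 7615150) / (14476650 + 7615150) = 6861500 / 22091800 = 0.3106

0.3106


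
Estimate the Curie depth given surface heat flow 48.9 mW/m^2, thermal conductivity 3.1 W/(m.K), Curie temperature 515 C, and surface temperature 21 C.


T_Curie - T_surf = 515 - 21 = 494 C
Convert q to W/m^2: 48.9 mW/m^2 = 0.0489 W/m^2
d = 494 * 3.1 / 0.0489 = 31316.97 m

31316.97


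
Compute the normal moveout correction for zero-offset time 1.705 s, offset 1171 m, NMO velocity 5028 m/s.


x/Vnmo = 1171/5028 = 0.232896
(x/Vnmo)^2 = 0.05424
t0^2 = 2.907025
sqrt(2.907025 + 0.05424) = 1.720833
dt = 1.720833 - 1.705 = 0.015833

0.015833


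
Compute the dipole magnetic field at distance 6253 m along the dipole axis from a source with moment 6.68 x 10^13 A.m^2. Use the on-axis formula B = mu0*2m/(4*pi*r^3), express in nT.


m = 6.68 x 10^13 = 66800000000000 A.m^2
2m = 133600000000000 A.m^2
r^3 = 6253^3 = 244492356277
B = (4pi*10^-7) * 133600000000000 / (4*pi * 244492356277) * 1e9
= 167886711.407839 / 3072381561354.73 * 1e9
= 54643.8351 nT

54643.8351


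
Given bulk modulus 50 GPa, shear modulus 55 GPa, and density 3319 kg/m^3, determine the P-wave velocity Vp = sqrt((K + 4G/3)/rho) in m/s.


First compute the effective modulus:
K + 4G/3 = 50e9 + 4*55e9/3 = 123333333333.33 Pa
Then divide by density:
123333333333.33 / 3319 = 37159787.0845 Pa/(kg/m^3)
Take the square root:
Vp = sqrt(37159787.0845) = 6095.88 m/s

6095.88


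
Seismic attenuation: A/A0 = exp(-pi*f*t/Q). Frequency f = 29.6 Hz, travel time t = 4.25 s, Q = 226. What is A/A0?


pi*f*t/Q = pi*29.6*4.25/226 = 1.748727
A/A0 = exp(-1.748727) = 0.173995

0.173995


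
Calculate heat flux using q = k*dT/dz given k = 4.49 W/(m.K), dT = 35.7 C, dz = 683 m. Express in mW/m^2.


q = k * dT / dz * 1000
= 4.49 * 35.7 / 683 * 1000
= 0.23469 * 1000
= 234.6896 mW/m^2

234.6896


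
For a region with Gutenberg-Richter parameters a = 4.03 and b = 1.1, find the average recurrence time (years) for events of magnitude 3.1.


log10(N) = 4.03 - 1.1*3.1 = 0.62
N = 10^0.62 = 4.168694
T = 1/N = 1/4.168694 = 0.2399 years

0.2399


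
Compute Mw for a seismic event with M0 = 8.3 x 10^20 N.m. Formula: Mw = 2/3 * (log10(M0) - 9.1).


log10(M0) = log10(8.3 x 10^20) = 20.9191
Mw = 2/3 * (20.9191 - 9.1)
= 2/3 * 11.8191
= 7.88

7.88


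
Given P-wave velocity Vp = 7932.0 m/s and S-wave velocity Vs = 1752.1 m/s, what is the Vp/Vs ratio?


Vp/Vs = 7932.0 / 1752.1
= 4.5271

4.5271


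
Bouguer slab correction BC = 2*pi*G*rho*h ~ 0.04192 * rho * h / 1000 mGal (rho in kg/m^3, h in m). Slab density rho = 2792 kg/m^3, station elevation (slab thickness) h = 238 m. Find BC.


BC = 0.04192 * rho * h / 1000
= 0.04192 * 2792 * 238 / 1000
= 27.8557 mGal

27.8557


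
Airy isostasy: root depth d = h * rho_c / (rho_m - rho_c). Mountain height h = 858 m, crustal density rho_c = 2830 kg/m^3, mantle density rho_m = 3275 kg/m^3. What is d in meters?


rho_m - rho_c = 3275 - 2830 = 445
d = 858 * 2830 / 445
= 2428140 / 445
= 5456.49 m

5456.49


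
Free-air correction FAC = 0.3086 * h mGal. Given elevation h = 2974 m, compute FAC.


FAC = 0.3086 * h
= 0.3086 * 2974
= 917.7764 mGal

917.7764


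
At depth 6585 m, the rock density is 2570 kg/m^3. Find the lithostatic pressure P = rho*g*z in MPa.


P = rho * g * z / 1e6
= 2570 * 9.81 * 6585 / 1e6
= 166019044.5 / 1e6
= 166.019 MPa

166.019


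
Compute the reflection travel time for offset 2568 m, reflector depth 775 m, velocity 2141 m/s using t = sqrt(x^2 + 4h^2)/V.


x^2 + 4h^2 = 2568^2 + 4*775^2 = 6594624 + 2402500 = 8997124
sqrt(8997124) = 2999.5206
t = 2999.5206 / 2141 = 1.401 s

1.401


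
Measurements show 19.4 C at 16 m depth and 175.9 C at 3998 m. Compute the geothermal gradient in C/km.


dT = 175.9 - 19.4 = 156.5 C
dz = 3998 - 16 = 3982 m
gradient = dT/dz * 1000 = 156.5/3982 * 1000 = 39.3019 C/km

39.3019


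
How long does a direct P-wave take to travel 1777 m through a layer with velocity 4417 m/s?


t = x / V
= 1777 / 4417
= 0.4023 s

0.4023


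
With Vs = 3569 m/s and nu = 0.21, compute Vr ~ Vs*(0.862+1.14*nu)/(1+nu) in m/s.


Numerator factor = 0.862 + 1.14*0.21 = 1.1014
Denominator = 1 + 0.21 = 1.21
Vr = 3569 * 1.1014 / 1.21 = 3248.67 m/s

3248.67


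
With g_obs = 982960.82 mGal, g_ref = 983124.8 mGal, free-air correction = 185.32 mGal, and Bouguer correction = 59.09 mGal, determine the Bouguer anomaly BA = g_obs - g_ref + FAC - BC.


BA = g_obs - g_ref + FAC - BC
= 982960.82 - 983124.8 + 185.32 - 59.09
= -37.75 mGal

-37.75


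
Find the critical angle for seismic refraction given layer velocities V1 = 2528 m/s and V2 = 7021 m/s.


V1/V2 = 2528/7021 = 0.360063
theta_c = arcsin(0.360063) = 21.104 degrees

21.104


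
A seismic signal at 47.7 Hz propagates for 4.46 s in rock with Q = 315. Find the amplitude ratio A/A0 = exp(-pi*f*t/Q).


pi*f*t/Q = pi*47.7*4.46/315 = 2.121742
A/A0 = exp(-2.121742) = 0.119823

0.119823


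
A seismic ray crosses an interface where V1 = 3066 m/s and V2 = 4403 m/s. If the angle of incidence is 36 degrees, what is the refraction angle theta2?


sin(theta1) = sin(36 deg) = 0.587785
sin(theta2) = V2/V1 * sin(theta1) = 4403/3066 * 0.587785 = 0.844103
theta2 = arcsin(0.844103) = 57.5759 degrees

57.5759


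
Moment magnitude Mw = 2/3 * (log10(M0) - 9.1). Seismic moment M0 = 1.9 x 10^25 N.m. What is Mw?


log10(M0) = log10(1.9 x 10^25) = 25.2788
Mw = 2/3 * (25.2788 - 9.1)
= 2/3 * 16.1788
= 10.79

10.79


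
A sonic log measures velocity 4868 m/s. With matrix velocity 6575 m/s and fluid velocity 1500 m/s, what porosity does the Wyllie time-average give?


1/V - 1/Vm = 1/4868 - 1/6575 = 5.333e-05
1/Vf - 1/Vm = 1/1500 - 1/6575 = 0.00051458
phi = 5.333e-05 / 0.00051458 = 0.1036

0.1036


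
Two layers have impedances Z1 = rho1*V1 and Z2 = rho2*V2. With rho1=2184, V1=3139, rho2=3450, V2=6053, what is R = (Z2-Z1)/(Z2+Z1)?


Z1 = 2184 * 3139 = 6855576
Z2 = 3450 * 6053 = 20882850
R = (20882850 - 6855576) / (20882850 + 6855576) = 14027274 / 27738426 = 0.5057

0.5057


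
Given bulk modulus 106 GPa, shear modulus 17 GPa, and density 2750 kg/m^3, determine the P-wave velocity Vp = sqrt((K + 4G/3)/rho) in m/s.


First compute the effective modulus:
K + 4G/3 = 106e9 + 4*17e9/3 = 128666666666.67 Pa
Then divide by density:
128666666666.67 / 2750 = 46787878.7879 Pa/(kg/m^3)
Take the square root:
Vp = sqrt(46787878.7879) = 6840.17 m/s

6840.17


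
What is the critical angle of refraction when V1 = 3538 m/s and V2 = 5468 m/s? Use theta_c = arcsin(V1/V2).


V1/V2 = 3538/5468 = 0.647037
theta_c = arcsin(0.647037) = 40.3186 degrees

40.3186


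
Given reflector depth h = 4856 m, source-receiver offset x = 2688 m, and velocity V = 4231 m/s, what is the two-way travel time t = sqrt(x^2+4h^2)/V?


x^2 + 4h^2 = 2688^2 + 4*4856^2 = 7225344 + 94322944 = 101548288
sqrt(101548288) = 10077.117
t = 10077.117 / 4231 = 2.3817 s

2.3817


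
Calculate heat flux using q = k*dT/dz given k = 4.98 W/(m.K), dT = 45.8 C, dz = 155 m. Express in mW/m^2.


q = k * dT / dz * 1000
= 4.98 * 45.8 / 155 * 1000
= 1.47151 * 1000
= 1471.5097 mW/m^2

1471.5097


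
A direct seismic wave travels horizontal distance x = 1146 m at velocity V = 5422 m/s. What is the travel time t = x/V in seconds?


t = x / V
= 1146 / 5422
= 0.2114 s

0.2114


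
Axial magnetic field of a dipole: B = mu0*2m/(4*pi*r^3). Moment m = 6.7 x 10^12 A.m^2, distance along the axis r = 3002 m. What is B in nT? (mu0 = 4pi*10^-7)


m = 6.7 x 10^12 = 6700000000000 A.m^2
2m = 13400000000000 A.m^2
r^3 = 3002^3 = 27054036008
B = (4pi*10^-7) * 13400000000000 / (4*pi * 27054036008) * 1e9
= 16838936.623241 / 339971043090.75 * 1e9
= 49530.5026 nT

49530.5026


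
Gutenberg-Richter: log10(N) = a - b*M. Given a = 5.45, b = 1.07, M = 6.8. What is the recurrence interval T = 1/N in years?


log10(N) = 5.45 - 1.07*6.8 = -1.826
N = 10^-1.826 = 0.014928
T = 1/N = 1/0.014928 = 66.9885 years

66.9885


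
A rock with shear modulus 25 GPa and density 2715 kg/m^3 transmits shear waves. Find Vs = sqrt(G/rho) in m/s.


Convert G to Pa: G = 25e9 Pa
Compute G/rho = 25e9 / 2715 = 9208103.1308
Vs = sqrt(9208103.1308) = 3034.49 m/s

3034.49


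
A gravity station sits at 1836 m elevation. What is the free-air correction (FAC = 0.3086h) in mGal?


FAC = 0.3086 * h
= 0.3086 * 1836
= 566.5896 mGal

566.5896


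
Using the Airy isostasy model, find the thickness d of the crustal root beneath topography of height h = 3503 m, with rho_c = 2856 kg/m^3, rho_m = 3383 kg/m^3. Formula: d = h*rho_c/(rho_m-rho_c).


rho_m - rho_c = 3383 - 2856 = 527
d = 3503 * 2856 / 527
= 10004568 / 527
= 18984.0 m

18984.0


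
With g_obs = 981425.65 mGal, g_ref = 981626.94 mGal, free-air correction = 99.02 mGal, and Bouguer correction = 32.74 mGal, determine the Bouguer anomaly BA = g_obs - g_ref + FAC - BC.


BA = g_obs - g_ref + FAC - BC
= 981425.65 - 981626.94 + 99.02 - 32.74
= -135.01 mGal

-135.01


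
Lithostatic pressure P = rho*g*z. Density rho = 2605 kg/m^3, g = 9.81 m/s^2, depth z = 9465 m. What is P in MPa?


P = rho * g * z / 1e6
= 2605 * 9.81 * 9465 / 1e6
= 241878548.25 / 1e6
= 241.8785 MPa

241.8785


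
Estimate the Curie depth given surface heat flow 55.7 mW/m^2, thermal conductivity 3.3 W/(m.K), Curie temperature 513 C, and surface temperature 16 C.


T_Curie - T_surf = 513 - 16 = 497 C
Convert q to W/m^2: 55.7 mW/m^2 = 0.0557 W/m^2
d = 497 * 3.3 / 0.0557 = 29445.24 m

29445.24


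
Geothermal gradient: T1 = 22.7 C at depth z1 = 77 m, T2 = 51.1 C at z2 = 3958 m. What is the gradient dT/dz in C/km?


dT = 51.1 - 22.7 = 28.4 C
dz = 3958 - 77 = 3881 m
gradient = dT/dz * 1000 = 28.4/3881 * 1000 = 7.3177 C/km

7.3177


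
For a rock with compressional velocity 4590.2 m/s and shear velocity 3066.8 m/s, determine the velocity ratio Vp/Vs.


Vp/Vs = 4590.2 / 3066.8
= 1.4967

1.4967


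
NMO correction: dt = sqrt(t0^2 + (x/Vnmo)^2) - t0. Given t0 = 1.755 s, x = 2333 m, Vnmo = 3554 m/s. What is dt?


x/Vnmo = 2333/3554 = 0.656443
(x/Vnmo)^2 = 0.430918
t0^2 = 3.080025
sqrt(3.080025 + 0.430918) = 1.873751
dt = 1.873751 - 1.755 = 0.118751

0.118751


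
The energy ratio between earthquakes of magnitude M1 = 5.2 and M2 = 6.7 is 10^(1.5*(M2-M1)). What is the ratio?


M2 - M1 = 6.7 - 5.2 = 1.5
1.5 * 1.5 = 2.25
ratio = 10^2.25 = 177.83

177.83


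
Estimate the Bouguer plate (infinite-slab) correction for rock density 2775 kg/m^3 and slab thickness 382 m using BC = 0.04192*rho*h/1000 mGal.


BC = 0.04192 * rho * h / 1000
= 0.04192 * 2775 * 382 / 1000
= 44.4373 mGal

44.4373


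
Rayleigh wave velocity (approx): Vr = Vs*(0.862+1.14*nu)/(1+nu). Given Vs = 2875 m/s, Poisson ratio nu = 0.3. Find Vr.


Numerator factor = 0.862 + 1.14*0.3 = 1.204
Denominator = 1 + 0.3 = 1.3
Vr = 2875 * 1.204 / 1.3 = 2662.69 m/s

2662.69


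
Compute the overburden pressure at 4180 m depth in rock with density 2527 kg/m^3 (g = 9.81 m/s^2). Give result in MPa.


P = rho * g * z / 1e6
= 2527 * 9.81 * 4180 / 1e6
= 103621656.6 / 1e6
= 103.6217 MPa

103.6217


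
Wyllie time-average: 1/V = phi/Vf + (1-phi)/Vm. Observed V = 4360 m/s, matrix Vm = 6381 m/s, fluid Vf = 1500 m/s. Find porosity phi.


1/V - 1/Vm = 1/4360 - 1/6381 = 7.264e-05
1/Vf - 1/Vm = 1/1500 - 1/6381 = 0.00050995
phi = 7.264e-05 / 0.00050995 = 0.1424

0.1424


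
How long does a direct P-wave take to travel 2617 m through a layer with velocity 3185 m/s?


t = x / V
= 2617 / 3185
= 0.8217 s

0.8217


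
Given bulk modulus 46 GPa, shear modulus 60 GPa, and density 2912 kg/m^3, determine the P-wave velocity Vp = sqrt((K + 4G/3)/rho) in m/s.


First compute the effective modulus:
K + 4G/3 = 46e9 + 4*60e9/3 = 126000000000.0 Pa
Then divide by density:
126000000000.0 / 2912 = 43269230.7692 Pa/(kg/m^3)
Take the square root:
Vp = sqrt(43269230.7692) = 6577.94 m/s

6577.94


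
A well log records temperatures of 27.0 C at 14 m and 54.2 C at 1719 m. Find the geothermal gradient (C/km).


dT = 54.2 - 27.0 = 27.2 C
dz = 1719 - 14 = 1705 m
gradient = dT/dz * 1000 = 27.2/1705 * 1000 = 15.9531 C/km

15.9531


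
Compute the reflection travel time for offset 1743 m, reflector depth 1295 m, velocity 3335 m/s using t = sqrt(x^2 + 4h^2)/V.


x^2 + 4h^2 = 1743^2 + 4*1295^2 = 3038049 + 6708100 = 9746149
sqrt(9746149) = 3121.8823
t = 3121.8823 / 3335 = 0.9361 s

0.9361


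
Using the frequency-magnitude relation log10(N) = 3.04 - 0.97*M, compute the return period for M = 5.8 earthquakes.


log10(N) = 3.04 - 0.97*5.8 = -2.586
N = 10^-2.586 = 0.002594
T = 1/N = 1/0.002594 = 385.4784 years

385.4784


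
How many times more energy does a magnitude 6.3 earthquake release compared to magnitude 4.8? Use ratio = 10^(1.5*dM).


M2 - M1 = 6.3 - 4.8 = 1.5
1.5 * 1.5 = 2.25
ratio = 10^2.25 = 177.83

177.83


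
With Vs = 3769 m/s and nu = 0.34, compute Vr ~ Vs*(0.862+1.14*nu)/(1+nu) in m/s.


Numerator factor = 0.862 + 1.14*0.34 = 1.2496
Denominator = 1 + 0.34 = 1.34
Vr = 3769 * 1.2496 / 1.34 = 3514.73 m/s

3514.73


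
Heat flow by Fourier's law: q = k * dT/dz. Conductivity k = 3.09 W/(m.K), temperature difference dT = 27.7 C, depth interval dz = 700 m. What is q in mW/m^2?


q = k * dT / dz * 1000
= 3.09 * 27.7 / 700 * 1000
= 0.122276 * 1000
= 122.2757 mW/m^2

122.2757


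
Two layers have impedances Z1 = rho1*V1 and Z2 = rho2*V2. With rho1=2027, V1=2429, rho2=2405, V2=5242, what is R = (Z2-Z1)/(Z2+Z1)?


Z1 = 2027 * 2429 = 4923583
Z2 = 2405 * 5242 = 12607010
R = (12607010 - 4923583) / (12607010 + 4923583) = 7683427 / 17530593 = 0.4383

0.4383


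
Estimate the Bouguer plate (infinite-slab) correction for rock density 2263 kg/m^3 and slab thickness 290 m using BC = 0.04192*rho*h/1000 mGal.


BC = 0.04192 * rho * h / 1000
= 0.04192 * 2263 * 290 / 1000
= 27.5108 mGal

27.5108


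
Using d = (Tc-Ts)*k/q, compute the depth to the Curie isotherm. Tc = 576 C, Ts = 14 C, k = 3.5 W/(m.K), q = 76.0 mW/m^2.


T_Curie - T_surf = 576 - 14 = 562 C
Convert q to W/m^2: 76.0 mW/m^2 = 0.076 W/m^2
d = 562 * 3.5 / 0.076 = 25881.58 m

25881.58


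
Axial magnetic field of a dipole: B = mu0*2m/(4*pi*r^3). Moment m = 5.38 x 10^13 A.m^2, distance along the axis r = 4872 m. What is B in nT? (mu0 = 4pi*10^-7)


m = 5.38 x 10^13 = 53800000000000 A.m^2
2m = 107600000000000 A.m^2
r^3 = 4872^3 = 115643662848
B = (4pi*10^-7) * 107600000000000 / (4*pi * 115643662848) * 1e9
= 135214147.810505 / 1453221126549.97 * 1e9
= 93044.4413 nT

93044.4413


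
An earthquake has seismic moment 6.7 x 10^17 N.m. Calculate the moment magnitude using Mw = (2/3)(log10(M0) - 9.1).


log10(M0) = log10(6.7 x 10^17) = 17.8261
Mw = 2/3 * (17.8261 - 9.1)
= 2/3 * 8.7261
= 5.82

5.82


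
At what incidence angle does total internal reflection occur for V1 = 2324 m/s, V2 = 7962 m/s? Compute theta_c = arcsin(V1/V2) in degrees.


V1/V2 = 2324/7962 = 0.291886
theta_c = arcsin(0.291886) = 16.9709 degrees

16.9709


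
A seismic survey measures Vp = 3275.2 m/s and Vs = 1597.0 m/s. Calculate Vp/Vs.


Vp/Vs = 3275.2 / 1597.0
= 2.0508

2.0508


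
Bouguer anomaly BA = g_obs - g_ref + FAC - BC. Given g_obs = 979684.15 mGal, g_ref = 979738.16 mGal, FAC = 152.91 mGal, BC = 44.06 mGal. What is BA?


BA = g_obs - g_ref + FAC - BC
= 979684.15 - 979738.16 + 152.91 - 44.06
= 54.84 mGal

54.84


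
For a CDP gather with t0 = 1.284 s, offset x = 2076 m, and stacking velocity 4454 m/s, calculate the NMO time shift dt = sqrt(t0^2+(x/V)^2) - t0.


x/Vnmo = 2076/4454 = 0.466098
(x/Vnmo)^2 = 0.217247
t0^2 = 1.648656
sqrt(1.648656 + 0.217247) = 1.365981
dt = 1.365981 - 1.284 = 0.081981

0.081981


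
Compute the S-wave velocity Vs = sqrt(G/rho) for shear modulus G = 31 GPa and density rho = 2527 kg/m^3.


Convert G to Pa: G = 31e9 Pa
Compute G/rho = 31e9 / 2527 = 12267510.8825
Vs = sqrt(12267510.8825) = 3502.5 m/s

3502.5


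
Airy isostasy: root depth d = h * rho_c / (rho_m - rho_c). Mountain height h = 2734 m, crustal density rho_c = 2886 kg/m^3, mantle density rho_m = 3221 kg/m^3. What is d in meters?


rho_m - rho_c = 3221 - 2886 = 335
d = 2734 * 2886 / 335
= 7890324 / 335
= 23553.21 m

23553.21


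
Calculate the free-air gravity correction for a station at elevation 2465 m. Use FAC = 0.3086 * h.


FAC = 0.3086 * h
= 0.3086 * 2465
= 760.699 mGal

760.699


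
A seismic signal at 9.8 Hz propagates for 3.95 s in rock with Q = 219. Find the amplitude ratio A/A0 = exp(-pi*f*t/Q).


pi*f*t/Q = pi*9.8*3.95/219 = 0.555302
A/A0 = exp(-0.555302) = 0.573899

0.573899


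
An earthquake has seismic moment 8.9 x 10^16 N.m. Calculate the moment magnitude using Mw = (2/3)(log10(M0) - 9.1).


log10(M0) = log10(8.9 x 10^16) = 16.9494
Mw = 2/3 * (16.9494 - 9.1)
= 2/3 * 7.8494
= 5.23

5.23


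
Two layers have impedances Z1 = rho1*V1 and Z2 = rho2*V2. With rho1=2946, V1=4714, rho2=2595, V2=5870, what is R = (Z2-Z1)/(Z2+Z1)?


Z1 = 2946 * 4714 = 13887444
Z2 = 2595 * 5870 = 15232650
R = (15232650 - 13887444) / (15232650 + 13887444) = 1345206 / 29120094 = 0.0462

0.0462


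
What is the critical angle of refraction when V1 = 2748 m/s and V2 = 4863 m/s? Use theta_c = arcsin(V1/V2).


V1/V2 = 2748/4863 = 0.565083
theta_c = arcsin(0.565083) = 34.4081 degrees

34.4081


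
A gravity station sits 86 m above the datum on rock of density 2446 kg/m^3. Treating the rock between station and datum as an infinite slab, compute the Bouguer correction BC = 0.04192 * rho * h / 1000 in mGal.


BC = 0.04192 * rho * h / 1000
= 0.04192 * 2446 * 86 / 1000
= 8.8181 mGal

8.8181


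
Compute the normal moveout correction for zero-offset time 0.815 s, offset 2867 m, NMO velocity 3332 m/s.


x/Vnmo = 2867/3332 = 0.860444
(x/Vnmo)^2 = 0.740364
t0^2 = 0.664225
sqrt(0.664225 + 0.740364) = 1.185154
dt = 1.185154 - 0.815 = 0.370154

0.370154


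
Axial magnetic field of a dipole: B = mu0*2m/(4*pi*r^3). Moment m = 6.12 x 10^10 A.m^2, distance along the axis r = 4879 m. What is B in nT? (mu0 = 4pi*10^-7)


m = 6.12 x 10^10 = 61200000000 A.m^2
2m = 122400000000 A.m^2
r^3 = 4879^3 = 116142843439
B = (4pi*10^-7) * 122400000000 / (4*pi * 116142843439) * 1e9
= 153812.37632 / 1459494014859.97 * 1e9
= 105.3875 nT

105.3875


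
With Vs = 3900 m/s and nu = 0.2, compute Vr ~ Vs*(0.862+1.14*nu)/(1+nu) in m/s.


Numerator factor = 0.862 + 1.14*0.2 = 1.09
Denominator = 1 + 0.2 = 1.2
Vr = 3900 * 1.09 / 1.2 = 3542.5 m/s

3542.5


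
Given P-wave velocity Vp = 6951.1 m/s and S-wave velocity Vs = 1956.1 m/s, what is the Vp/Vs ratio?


Vp/Vs = 6951.1 / 1956.1
= 3.5536

3.5536


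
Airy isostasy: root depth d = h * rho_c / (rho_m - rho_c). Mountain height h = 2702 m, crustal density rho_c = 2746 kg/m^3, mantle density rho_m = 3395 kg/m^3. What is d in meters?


rho_m - rho_c = 3395 - 2746 = 649
d = 2702 * 2746 / 649
= 7419692 / 649
= 11432.5 m

11432.5


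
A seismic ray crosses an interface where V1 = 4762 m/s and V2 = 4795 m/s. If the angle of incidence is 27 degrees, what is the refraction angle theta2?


sin(theta1) = sin(27 deg) = 0.45399
sin(theta2) = V2/V1 * sin(theta1) = 4795/4762 * 0.45399 = 0.457137
theta2 = arcsin(0.457137) = 27.2025 degrees

27.2025


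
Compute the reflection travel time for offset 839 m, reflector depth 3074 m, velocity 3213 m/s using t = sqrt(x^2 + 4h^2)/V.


x^2 + 4h^2 = 839^2 + 4*3074^2 = 703921 + 37797904 = 38501825
sqrt(38501825) = 6204.9839
t = 6204.9839 / 3213 = 1.9312 s

1.9312


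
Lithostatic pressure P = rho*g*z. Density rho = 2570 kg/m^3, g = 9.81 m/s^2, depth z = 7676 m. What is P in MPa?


P = rho * g * z / 1e6
= 2570 * 9.81 * 7676 / 1e6
= 193525009.2 / 1e6
= 193.525 MPa

193.525


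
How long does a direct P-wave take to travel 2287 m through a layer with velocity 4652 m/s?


t = x / V
= 2287 / 4652
= 0.4916 s

0.4916


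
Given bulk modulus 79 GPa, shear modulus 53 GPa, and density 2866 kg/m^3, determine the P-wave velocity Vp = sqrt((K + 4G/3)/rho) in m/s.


First compute the effective modulus:
K + 4G/3 = 79e9 + 4*53e9/3 = 149666666666.67 Pa
Then divide by density:
149666666666.67 / 2866 = 52221446.8481 Pa/(kg/m^3)
Take the square root:
Vp = sqrt(52221446.8481) = 7226.44 m/s

7226.44


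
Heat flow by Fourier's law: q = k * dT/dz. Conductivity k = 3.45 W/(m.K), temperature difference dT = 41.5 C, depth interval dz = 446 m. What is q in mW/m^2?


q = k * dT / dz * 1000
= 3.45 * 41.5 / 446 * 1000
= 0.32102 * 1000
= 321.0202 mW/m^2

321.0202


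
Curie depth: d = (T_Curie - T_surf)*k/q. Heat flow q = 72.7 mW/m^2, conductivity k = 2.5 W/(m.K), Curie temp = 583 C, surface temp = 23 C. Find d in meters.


T_Curie - T_surf = 583 - 23 = 560 C
Convert q to W/m^2: 72.7 mW/m^2 = 0.0727 W/m^2
d = 560 * 2.5 / 0.0727 = 19257.22 m

19257.22


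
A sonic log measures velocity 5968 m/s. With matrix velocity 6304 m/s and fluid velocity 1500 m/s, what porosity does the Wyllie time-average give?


1/V - 1/Vm = 1/5968 - 1/6304 = 8.93e-06
1/Vf - 1/Vm = 1/1500 - 1/6304 = 0.00050804
phi = 8.93e-06 / 0.00050804 = 0.0176

0.0176


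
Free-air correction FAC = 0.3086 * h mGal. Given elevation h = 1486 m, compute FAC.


FAC = 0.3086 * h
= 0.3086 * 1486
= 458.5796 mGal

458.5796


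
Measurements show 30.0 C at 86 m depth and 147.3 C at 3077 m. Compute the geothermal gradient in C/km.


dT = 147.3 - 30.0 = 117.3 C
dz = 3077 - 86 = 2991 m
gradient = dT/dz * 1000 = 117.3/2991 * 1000 = 39.2177 C/km

39.2177


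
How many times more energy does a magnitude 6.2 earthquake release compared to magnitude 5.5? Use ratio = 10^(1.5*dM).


M2 - M1 = 6.2 - 5.5 = 0.7
1.5 * 0.7 = 1.05
ratio = 10^1.05 = 11.22

11.22


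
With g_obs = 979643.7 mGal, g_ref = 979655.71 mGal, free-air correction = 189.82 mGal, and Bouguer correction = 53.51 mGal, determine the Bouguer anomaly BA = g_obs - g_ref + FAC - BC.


BA = g_obs - g_ref + FAC - BC
= 979643.7 - 979655.71 + 189.82 - 53.51
= 124.3 mGal

124.3


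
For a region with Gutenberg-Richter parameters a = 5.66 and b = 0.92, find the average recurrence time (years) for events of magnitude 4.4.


log10(N) = 5.66 - 0.92*4.4 = 1.612
N = 10^1.612 = 40.926066
T = 1/N = 1/40.926066 = 0.0244 years

0.0244


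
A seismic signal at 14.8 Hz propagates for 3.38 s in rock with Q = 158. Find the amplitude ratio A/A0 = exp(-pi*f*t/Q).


pi*f*t/Q = pi*14.8*3.38/158 = 0.994652
A/A0 = exp(-0.994652) = 0.369852

0.369852


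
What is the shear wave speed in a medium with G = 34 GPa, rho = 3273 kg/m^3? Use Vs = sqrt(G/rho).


Convert G to Pa: G = 34e9 Pa
Compute G/rho = 34e9 / 3273 = 10388023.2203
Vs = sqrt(10388023.2203) = 3223.05 m/s

3223.05
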